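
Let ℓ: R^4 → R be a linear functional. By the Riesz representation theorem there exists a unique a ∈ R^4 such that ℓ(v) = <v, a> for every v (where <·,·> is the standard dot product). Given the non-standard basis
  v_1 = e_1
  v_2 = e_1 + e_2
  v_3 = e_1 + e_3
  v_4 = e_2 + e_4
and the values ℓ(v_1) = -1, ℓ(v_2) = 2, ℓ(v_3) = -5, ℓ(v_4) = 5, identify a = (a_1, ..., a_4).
a = (-1, 3, -4, 2)

Write a = (a_1, ..., a_4) in the standard basis. For each basis vector v_i, ℓ(v_i) = <v_i, a> is a linear equation in the a_j's. Collect the n equations into a matrix system V a = ℓ, where row i of V is v_i (expressed in the standard basis). Since V is invertible (lower-triangular with 1s on the diagonal, up to permutation), solve by back-substitution:
  V =
[[1, 0, 0, 0],
 [1, 1, 0, 0],
 [1, 0, 1, 0],
 [0, 1, 0, 1]]
  V a = (-1, 2, -5, 5)
Solving gives a = (-1, 3, -4, 2).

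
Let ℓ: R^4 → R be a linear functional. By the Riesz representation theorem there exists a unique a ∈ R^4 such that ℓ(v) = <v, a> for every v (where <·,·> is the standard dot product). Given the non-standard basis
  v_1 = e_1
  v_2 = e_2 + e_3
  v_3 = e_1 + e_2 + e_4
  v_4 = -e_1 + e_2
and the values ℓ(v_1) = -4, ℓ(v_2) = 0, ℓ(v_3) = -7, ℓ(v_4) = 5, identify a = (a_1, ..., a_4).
a = (-4, 1, -1, -4)

Write a = (a_1, ..., a_4) in the standard basis. For each basis vector v_i, ℓ(v_i) = <v_i, a> is a linear equation in the a_j's. Collect the n equations into a matrix system V a = ℓ, where row i of V is v_i (expressed in the standard basis). Since V is invertible (lower-triangular with 1s on the diagonal, up to permutation), solve by back-substitution:
  V =
[[1, 0, 0, 0],
 [0, 1, 1, 0],
 [1, 1, 0, 1],
 [-1, 1, 0, 0]]
  V a = (-4, 0, -7, 5)
Solving gives a = (-4, 1, -1, -4).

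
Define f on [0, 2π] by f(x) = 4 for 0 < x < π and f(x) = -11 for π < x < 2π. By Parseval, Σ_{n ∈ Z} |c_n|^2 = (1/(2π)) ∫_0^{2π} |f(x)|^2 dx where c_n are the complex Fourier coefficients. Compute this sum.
Σ |c_n|^2 = 137/2

Parseval equates the L^2 energy of f (normalised by 1/(2π)) with the ℓ^2 sum of its Fourier coefficients: (1/(2π)) ∫_0^{2π} |f|^2 = Σ |c_n|^2.
Compute the left side: (1/(2π)) [∫_0^π 4^2 dx + ∫_π^{2π} (-11)^2 dx] = (1/(2π)) · (16π + 121π) = (16 + 121)/2 = 137/2.
So Σ_{n ∈ Z} |c_n|^2 = 137/2.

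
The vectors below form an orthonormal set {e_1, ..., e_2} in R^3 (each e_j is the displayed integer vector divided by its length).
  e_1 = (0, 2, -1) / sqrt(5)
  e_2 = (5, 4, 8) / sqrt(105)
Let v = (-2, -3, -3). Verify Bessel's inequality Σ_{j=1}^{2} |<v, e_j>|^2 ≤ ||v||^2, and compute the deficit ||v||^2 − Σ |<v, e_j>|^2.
Σ |<v, e_j>|^2 = 461/21; ||v||^2 = 22; deficit = 1/21

Write each e_j = u_j / sqrt(<u_j, u_j>) where u_j is the displayed integer vector. Then <v, e_j> = <v, u_j> / sqrt(<u_j, u_j>), so |<v, e_j>|^2 = <v, u_j>^2 / <u_j, u_j>.
Coefficients: <v, e_1> = -3/sqrt(5), <v, e_2> = -46/sqrt(105).
Square and sum: Σ |<v, e_j>|^2 = 461/21.
Compute ||v||^2 = v·v = 22.
Deficit = 22 − 461/21 = 1/21 ≥ 0, confirming Bessel's inequality. (The deficit equals ||v − Σ <v,e_j> e_j||^2, the squared distance from v to span{e_j}.)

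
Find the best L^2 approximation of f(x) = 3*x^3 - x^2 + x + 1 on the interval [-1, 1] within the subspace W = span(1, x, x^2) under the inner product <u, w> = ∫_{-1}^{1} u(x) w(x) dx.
g(x) = -x^2 + 14*x/5 + 1

The best approximation g ∈ W is the orthogonal projection of f onto W. Writing g = a_0 + a_1 x + a_2 x^2, the coefficients solve the normal equations G · a = b where
  G_{ij} = <φ_i, φ_j> and b_i = <f, φ_i>, with φ_0 = 1, φ_1 = x, φ_2 = x^2.
G =
  [2, 0, 2/3]
  [0, 2/3, 0]
  [2/3, 0, 2/5],
b = (4/3, 28/15, 4/15).
Solving gives a_0 = 1, a_1 = 14/5, a_2 = -1, so
  g(x) = -x^2 + 14*x/5 + 1.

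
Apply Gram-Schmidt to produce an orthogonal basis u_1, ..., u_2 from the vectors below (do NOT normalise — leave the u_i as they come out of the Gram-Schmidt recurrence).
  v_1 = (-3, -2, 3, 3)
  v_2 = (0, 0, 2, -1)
Orthogonal basis:
  u_1 = (-3, -2, 3, 3)
  u_2 = (9/31, 6/31, 53/31, -40/31)

Apply the Gram-Schmidt recurrence
  u_1 = v_1
  u_i = v_i − Σ_{j<i} ((v_i · u_j) / (u_j · u_j)) · u_j.

Step by step this gives:
  u_1 = (-3, -2, 3, 3)
  u_2 = (9/31, 6/31, 53/31, -40/31)

Orthogonality check:
  u_2 · u_1 = 0 (should be 0)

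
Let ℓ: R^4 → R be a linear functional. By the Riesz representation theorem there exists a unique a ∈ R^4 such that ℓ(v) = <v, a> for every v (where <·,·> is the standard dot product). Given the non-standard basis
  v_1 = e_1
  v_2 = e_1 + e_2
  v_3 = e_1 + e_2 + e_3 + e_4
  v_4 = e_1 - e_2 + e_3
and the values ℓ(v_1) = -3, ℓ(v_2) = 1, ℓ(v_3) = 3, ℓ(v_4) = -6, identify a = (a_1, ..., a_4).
a = (-3, 4, 1, 1)

Write a = (a_1, ..., a_4) in the standard basis. For each basis vector v_i, ℓ(v_i) = <v_i, a> is a linear equation in the a_j's. Collect the n equations into a matrix system V a = ℓ, where row i of V is v_i (expressed in the standard basis). Since V is invertible (lower-triangular with 1s on the diagonal, up to permutation), solve by back-substitution:
  V =
[[1, 0, 0, 0],
 [1, 1, 0, 0],
 [1, 1, 1, 1],
 [1, -1, 1, 0]]
  V a = (-3, 1, 3, -6)
Solving gives a = (-3, 4, 1, 1).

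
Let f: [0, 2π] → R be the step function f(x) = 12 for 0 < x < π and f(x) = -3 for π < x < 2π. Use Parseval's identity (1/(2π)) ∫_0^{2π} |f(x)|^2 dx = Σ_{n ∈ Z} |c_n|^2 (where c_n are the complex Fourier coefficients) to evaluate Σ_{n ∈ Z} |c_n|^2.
Σ |c_n|^2 = 153/2

Parseval equates the L^2 energy of f (normalised by 1/(2π)) with the ℓ^2 sum of its Fourier coefficients: (1/(2π)) ∫_0^{2π} |f|^2 = Σ |c_n|^2.
Compute the left side: (1/(2π)) [∫_0^π 12^2 dx + ∫_π^{2π} (-3)^2 dx] = (1/(2π)) · (144π + 9π) = (144 + 9)/2 = 153/2.
So Σ_{n ∈ Z} |c_n|^2 = 153/2.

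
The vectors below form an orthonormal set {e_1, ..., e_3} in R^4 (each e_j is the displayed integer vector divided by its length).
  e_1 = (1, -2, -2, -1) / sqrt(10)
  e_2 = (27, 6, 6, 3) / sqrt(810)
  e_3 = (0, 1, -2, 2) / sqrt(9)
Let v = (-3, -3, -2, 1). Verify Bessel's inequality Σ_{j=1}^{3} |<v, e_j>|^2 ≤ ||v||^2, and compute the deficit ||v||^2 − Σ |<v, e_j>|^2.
Σ |<v, e_j>|^2 = 19; ||v||^2 = 23; deficit = 4

Write each e_j = u_j / sqrt(<u_j, u_j>) where u_j is the displayed integer vector. Then <v, e_j> = <v, u_j> / sqrt(<u_j, u_j>), so |<v, e_j>|^2 = <v, u_j>^2 / <u_j, u_j>.
Coefficients: <v, e_1> = 6/sqrt(10), <v, e_2> = -108/sqrt(810), <v, e_3> = 3/sqrt(9).
Square and sum: Σ |<v, e_j>|^2 = 19.
Compute ||v||^2 = v·v = 23.
Deficit = 23 − 19 = 4 ≥ 0, confirming Bessel's inequality. (The deficit equals ||v − Σ <v,e_j> e_j||^2, the squared distance from v to span{e_j}.)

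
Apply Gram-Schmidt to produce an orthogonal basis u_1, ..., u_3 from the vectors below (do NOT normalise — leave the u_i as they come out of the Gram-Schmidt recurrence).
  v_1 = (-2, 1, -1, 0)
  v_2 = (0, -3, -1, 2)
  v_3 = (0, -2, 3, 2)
Orthogonal basis:
  u_1 = (-2, 1, -1, 0)
  u_2 = (-2/3, -8/3, -4/3, 2)
  u_3 = (-7/5, -1/10, 27/10, 6/5)

Apply the Gram-Schmidt recurrence
  u_1 = v_1
  u_i = v_i − Σ_{j<i} ((v_i · u_j) / (u_j · u_j)) · u_j.

Step by step this gives:
  u_1 = (-2, 1, -1, 0)
  u_2 = (-2/3, -8/3, -4/3, 2)
  u_3 = (-7/5, -1/10, 27/10, 6/5)

Orthogonality check:
  u_2 · u_1 = 0 (should be 0)
  u_3 · u_1 = 0 (should be 0)
  u_3 · u_2 = 0 (should be 0)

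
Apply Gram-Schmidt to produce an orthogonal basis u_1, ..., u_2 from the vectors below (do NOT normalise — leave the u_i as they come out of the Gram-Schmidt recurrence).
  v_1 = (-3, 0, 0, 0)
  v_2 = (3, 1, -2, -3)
Orthogonal basis:
  u_1 = (-3, 0, 0, 0)
  u_2 = (0, 1, -2, -3)

Apply the Gram-Schmidt recurrence
  u_1 = v_1
  u_i = v_i − Σ_{j<i} ((v_i · u_j) / (u_j · u_j)) · u_j.

Step by step this gives:
  u_1 = (-3, 0, 0, 0)
  u_2 = (0, 1, -2, -3)

Orthogonality check:
  u_2 · u_1 = 0 (should be 0)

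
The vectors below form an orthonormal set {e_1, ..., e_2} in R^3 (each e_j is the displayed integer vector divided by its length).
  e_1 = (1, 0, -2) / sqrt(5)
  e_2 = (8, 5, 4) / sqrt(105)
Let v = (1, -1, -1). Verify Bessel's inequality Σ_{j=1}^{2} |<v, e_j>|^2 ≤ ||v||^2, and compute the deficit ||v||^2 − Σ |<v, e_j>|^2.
Σ |<v, e_j>|^2 = 38/21; ||v||^2 = 3; deficit = 25/21

Write each e_j = u_j / sqrt(<u_j, u_j>) where u_j is the displayed integer vector. Then <v, e_j> = <v, u_j> / sqrt(<u_j, u_j>), so |<v, e_j>|^2 = <v, u_j>^2 / <u_j, u_j>.
Coefficients: <v, e_1> = 3/sqrt(5), <v, e_2> = -1/sqrt(105).
Square and sum: Σ |<v, e_j>|^2 = 38/21.
Compute ||v||^2 = v·v = 3.
Deficit = 3 − 38/21 = 25/21 ≥ 0, confirming Bessel's inequality. (The deficit equals ||v − Σ <v,e_j> e_j||^2, the squared distance from v to span{e_j}.)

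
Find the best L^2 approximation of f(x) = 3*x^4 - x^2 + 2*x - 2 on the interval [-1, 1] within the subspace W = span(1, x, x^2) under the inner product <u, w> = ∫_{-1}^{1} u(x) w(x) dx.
g(x) = 11*x^2/7 + 2*x - 79/35

The best approximation g ∈ W is the orthogonal projection of f onto W. Writing g = a_0 + a_1 x + a_2 x^2, the coefficients solve the normal equations G · a = b where
  G_{ij} = <φ_i, φ_j> and b_i = <f, φ_i>, with φ_0 = 1, φ_1 = x, φ_2 = x^2.
G =
  [2, 0, 2/3]
  [0, 2/3, 0]
  [2/3, 0, 2/5],
b = (-52/15, 4/3, -92/105).
Solving gives a_0 = -79/35, a_1 = 2, a_2 = 11/7, so
  g(x) = 11*x^2/7 + 2*x - 79/35.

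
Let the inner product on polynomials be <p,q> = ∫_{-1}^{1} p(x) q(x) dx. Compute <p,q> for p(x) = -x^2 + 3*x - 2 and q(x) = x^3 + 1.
<p,q> = -52/15

Expand the product: p(x)·q(x) = -x^5 + 3*x^4 - 2*x^3 - x^2 + 3*x - 2.
∫_{-1}^{1} of each monomial x^k gives [2/(k+1) if k even, 0 if k odd]. Integrating term-by-term (or equivalently evaluating the antiderivative F(x) = -x^6/6 + 3*x^5/5 - x^4/2 - x^3/3 + 3*x^2/2 - 2*x at the endpoints):
  F(1) − F(−1) = -9/10 − (77/30) = -52/15.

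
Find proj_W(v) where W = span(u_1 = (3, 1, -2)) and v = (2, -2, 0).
proj_W(v) = (6/7, 2/7, -4/7)

Set up U = [u_1 | ... | u_1] ∈ R^(3×1). The projector onto W = col(U) is P = U (U^T U)^(-1) U^T.
Compute U^T U =
  [14],
and U^T v = (4).
Solve U^T U · c = U^T v for the coefficients: c = (2/7). The projection is proj_W(v) = U c.
Check: (v - proj_W(v)) · u_1 = 0  (should be 0).
Result: proj_W(v) = (6/7, 2/7, -4/7).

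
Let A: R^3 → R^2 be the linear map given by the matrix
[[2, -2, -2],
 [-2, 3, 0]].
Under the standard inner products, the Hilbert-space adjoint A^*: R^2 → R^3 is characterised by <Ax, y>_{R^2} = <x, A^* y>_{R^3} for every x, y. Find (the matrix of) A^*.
A^* = A^T =
[[2, -2],
 [-2, 3],
 [-2, 0]]

For real matrices with standard dot products, the defining identity <Ax, y> = <x, A^* y> gives (Ax)^T y = x^T (A^*) y, i.e. x^T A^T y = x^T (A^*) y. Since this holds for all x, y, we must have A^* = A^T. Therefore
A^* =
[[2, -2],
 [-2, 3],
 [-2, 0]].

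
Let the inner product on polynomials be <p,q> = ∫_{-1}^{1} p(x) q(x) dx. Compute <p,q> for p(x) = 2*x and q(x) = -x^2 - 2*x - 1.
<p,q> = -8/3

Expand the product: p(x)·q(x) = -2*x^3 - 4*x^2 - 2*x.
∫_{-1}^{1} of each monomial x^k gives [2/(k+1) if k even, 0 if k odd]. Integrating term-by-term (or equivalently evaluating the antiderivative F(x) = -x^4/2 - 4*x^3/3 - x^2 at the endpoints):
  F(1) − F(−1) = -17/6 − (-1/6) = -8/3.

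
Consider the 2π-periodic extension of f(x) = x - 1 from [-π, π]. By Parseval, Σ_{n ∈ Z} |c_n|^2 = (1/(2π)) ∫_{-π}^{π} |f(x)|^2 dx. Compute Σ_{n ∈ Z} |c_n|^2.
Σ |c_n|^2 = π^2/3 + 1

Expand and integrate term by term over [-π, π]:
  ∫ (x)^2 dx = 1·(2π^3/3); ∫ 2·1·(-1)·x dx = 0 (odd integrand); ∫ (-1)^2 dx = 1·2π.
So (1/(2π)) ∫_{-π}^{π} (x - 1)^2 dx = 1π^2/3 + 1 = π^2/3 + 1.
Parseval ⇒ Σ |c_n|^2 = π^2/3 + 1.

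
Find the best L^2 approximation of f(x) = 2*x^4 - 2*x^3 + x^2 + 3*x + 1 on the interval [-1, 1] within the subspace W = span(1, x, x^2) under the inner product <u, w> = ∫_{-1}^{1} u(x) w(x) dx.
g(x) = 19*x^2/7 + 9*x/5 + 29/35

The best approximation g ∈ W is the orthogonal projection of f onto W. Writing g = a_0 + a_1 x + a_2 x^2, the coefficients solve the normal equations G · a = b where
  G_{ij} = <φ_i, φ_j> and b_i = <f, φ_i>, with φ_0 = 1, φ_1 = x, φ_2 = x^2.
G =
  [2, 0, 2/3]
  [0, 2/3, 0]
  [2/3, 0, 2/5],
b = (52/15, 6/5, 172/105).
Solving gives a_0 = 29/35, a_1 = 9/5, a_2 = 19/7, so
  g(x) = 19*x^2/7 + 9*x/5 + 29/35.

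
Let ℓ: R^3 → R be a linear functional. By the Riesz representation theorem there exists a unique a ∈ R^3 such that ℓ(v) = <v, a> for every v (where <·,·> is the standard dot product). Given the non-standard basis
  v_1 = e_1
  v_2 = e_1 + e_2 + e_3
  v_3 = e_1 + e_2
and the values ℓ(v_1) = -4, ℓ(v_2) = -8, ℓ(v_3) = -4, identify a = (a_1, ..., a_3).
a = (-4, 0, -4)

Write a = (a_1, ..., a_3) in the standard basis. For each basis vector v_i, ℓ(v_i) = <v_i, a> is a linear equation in the a_j's. Collect the n equations into a matrix system V a = ℓ, where row i of V is v_i (expressed in the standard basis). Since V is invertible (lower-triangular with 1s on the diagonal, up to permutation), solve by back-substitution:
  V =
[[1, 0, 0],
 [1, 1, 1],
 [1, 1, 0]]
  V a = (-4, -8, -4)
Solving gives a = (-4, 0, -4).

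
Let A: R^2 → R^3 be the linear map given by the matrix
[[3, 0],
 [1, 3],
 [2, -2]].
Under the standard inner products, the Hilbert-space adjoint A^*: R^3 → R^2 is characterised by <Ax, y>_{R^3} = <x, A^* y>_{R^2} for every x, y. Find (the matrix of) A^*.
A^* = A^T =
[[3, 1, 2],
 [0, 3, -2]]

For real matrices with standard dot products, the defining identity <Ax, y> = <x, A^* y> gives (Ax)^T y = x^T (A^*) y, i.e. x^T A^T y = x^T (A^*) y. Since this holds for all x, y, we must have A^* = A^T. Therefore
A^* =
[[3, 1, 2],
 [0, 3, -2]].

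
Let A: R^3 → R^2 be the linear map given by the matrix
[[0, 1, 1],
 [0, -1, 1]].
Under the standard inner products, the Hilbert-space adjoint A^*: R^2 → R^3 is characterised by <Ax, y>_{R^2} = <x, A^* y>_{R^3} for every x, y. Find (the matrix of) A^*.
A^* = A^T =
[[0, 0],
 [1, -1],
 [1, 1]]

For real matrices with standard dot products, the defining identity <Ax, y> = <x, A^* y> gives (Ax)^T y = x^T (A^*) y, i.e. x^T A^T y = x^T (A^*) y. Since this holds for all x, y, we must have A^* = A^T. Therefore
A^* =
[[0, 0],
 [1, -1],
 [1, 1]].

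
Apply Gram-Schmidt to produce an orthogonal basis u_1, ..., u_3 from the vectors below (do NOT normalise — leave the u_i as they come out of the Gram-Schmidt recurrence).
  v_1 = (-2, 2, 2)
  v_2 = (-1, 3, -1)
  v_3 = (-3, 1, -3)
Orthogonal basis:
  u_1 = (-2, 2, 2)
  u_2 = (0, 2, -2)
  u_3 = (-8/3, -4/3, -4/3)

Apply the Gram-Schmidt recurrence
  u_1 = v_1
  u_i = v_i − Σ_{j<i} ((v_i · u_j) / (u_j · u_j)) · u_j.

Step by step this gives:
  u_1 = (-2, 2, 2)
  u_2 = (0, 2, -2)
  u_3 = (-8/3, -4/3, -4/3)

Orthogonality check:
  u_2 · u_1 = 0 (should be 0)
  u_3 · u_1 = 0 (should be 0)
  u_3 · u_2 = 0 (should be 0)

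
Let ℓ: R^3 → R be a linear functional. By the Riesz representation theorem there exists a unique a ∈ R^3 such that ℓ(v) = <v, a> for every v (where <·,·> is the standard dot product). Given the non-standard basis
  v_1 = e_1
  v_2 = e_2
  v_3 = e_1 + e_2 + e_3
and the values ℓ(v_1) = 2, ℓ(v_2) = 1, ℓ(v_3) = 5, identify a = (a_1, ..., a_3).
a = (2, 1, 2)

Write a = (a_1, ..., a_3) in the standard basis. For each basis vector v_i, ℓ(v_i) = <v_i, a> is a linear equation in the a_j's. Collect the n equations into a matrix system V a = ℓ, where row i of V is v_i (expressed in the standard basis). Since V is invertible (lower-triangular with 1s on the diagonal, up to permutation), solve by back-substitution:
  V =
[[1, 0, 0],
 [0, 1, 0],
 [1, 1, 1]]
  V a = (2, 1, 5)
Solving gives a = (2, 1, 2).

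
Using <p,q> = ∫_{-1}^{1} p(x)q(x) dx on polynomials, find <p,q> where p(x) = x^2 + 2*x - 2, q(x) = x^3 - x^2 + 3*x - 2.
<p,q> = 62/5

Expand the product: p(x)·q(x) = x^5 + x^4 - x^3 + 6*x^2 - 10*x + 4.
∫_{-1}^{1} of each monomial x^k gives [2/(k+1) if k even, 0 if k odd]. Integrating term-by-term (or equivalently evaluating the antiderivative F(x) = x^6/6 + x^5/5 - x^4/4 + 2*x^3 - 5*x^2 + 4*x at the endpoints):
  F(1) − F(−1) = 67/60 − (-677/60) = 62/5.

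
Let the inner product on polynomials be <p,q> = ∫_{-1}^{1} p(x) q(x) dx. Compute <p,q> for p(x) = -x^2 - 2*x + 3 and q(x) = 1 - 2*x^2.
<p,q> = 32/15

Expand the product: p(x)·q(x) = 2*x^4 + 4*x^3 - 7*x^2 - 2*x + 3.
∫_{-1}^{1} of each monomial x^k gives [2/(k+1) if k even, 0 if k odd]. Integrating term-by-term (or equivalently evaluating the antiderivative F(x) = 2*x^5/5 + x^4 - 7*x^3/3 - x^2 + 3*x at the endpoints):
  F(1) − F(−1) = 16/15 − (-16/15) = 32/15.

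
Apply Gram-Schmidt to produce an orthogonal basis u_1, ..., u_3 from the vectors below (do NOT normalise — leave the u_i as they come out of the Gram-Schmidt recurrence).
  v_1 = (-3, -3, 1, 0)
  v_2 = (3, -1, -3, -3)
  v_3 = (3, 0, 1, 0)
Orthogonal basis:
  u_1 = (-3, -3, 1, 0)
  u_2 = (30/19, -46/19, -48/19, -3)
  u_3 = (717/451, -468/451, 747/451, 126/451)

Apply the Gram-Schmidt recurrence
  u_1 = v_1
  u_i = v_i − Σ_{j<i} ((v_i · u_j) / (u_j · u_j)) · u_j.

Step by step this gives:
  u_1 = (-3, -3, 1, 0)
  u_2 = (30/19, -46/19, -48/19, -3)
  u_3 = (717/451, -468/451, 747/451, 126/451)

Orthogonality check:
  u_2 · u_1 = 0 (should be 0)
  u_3 · u_1 = 0 (should be 0)
  u_3 · u_2 = 0 (should be 0)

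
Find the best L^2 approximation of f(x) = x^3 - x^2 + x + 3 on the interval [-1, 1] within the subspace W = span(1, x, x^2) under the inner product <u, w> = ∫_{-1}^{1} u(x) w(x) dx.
g(x) = -x^2 + 8*x/5 + 3

The best approximation g ∈ W is the orthogonal projection of f onto W. Writing g = a_0 + a_1 x + a_2 x^2, the coefficients solve the normal equations G · a = b where
  G_{ij} = <φ_i, φ_j> and b_i = <f, φ_i>, with φ_0 = 1, φ_1 = x, φ_2 = x^2.
G =
  [2, 0, 2/3]
  [0, 2/3, 0]
  [2/3, 0, 2/5],
b = (16/3, 16/15, 8/5).
Solving gives a_0 = 3, a_1 = 8/5, a_2 = -1, so
  g(x) = -x^2 + 8*x/5 + 3.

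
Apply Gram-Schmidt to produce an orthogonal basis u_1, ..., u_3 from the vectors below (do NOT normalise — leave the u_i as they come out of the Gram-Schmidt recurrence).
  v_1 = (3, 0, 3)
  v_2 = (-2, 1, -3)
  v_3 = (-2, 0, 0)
Orthogonal basis:
  u_1 = (3, 0, 3)
  u_2 = (1/2, 1, -1/2)
  u_3 = (-2/3, 2/3, 2/3)

Apply the Gram-Schmidt recurrence
  u_1 = v_1
  u_i = v_i − Σ_{j<i} ((v_i · u_j) / (u_j · u_j)) · u_j.

Step by step this gives:
  u_1 = (3, 0, 3)
  u_2 = (1/2, 1, -1/2)
  u_3 = (-2/3, 2/3, 2/3)

Orthogonality check:
  u_2 · u_1 = 0 (should be 0)
  u_3 · u_1 = 0 (should be 0)
  u_3 · u_2 = 0 (should be 0)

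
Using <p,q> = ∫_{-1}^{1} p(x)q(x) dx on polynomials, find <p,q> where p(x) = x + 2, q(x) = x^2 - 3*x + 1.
<p,q> = 10/3

Expand the product: p(x)·q(x) = x^3 - x^2 - 5*x + 2.
∫_{-1}^{1} of each monomial x^k gives [2/(k+1) if k even, 0 if k odd]. Integrating term-by-term (or equivalently evaluating the antiderivative F(x) = x^4/4 - x^3/3 - 5*x^2/2 + 2*x at the endpoints):
  F(1) − F(−1) = -7/12 − (-47/12) = 10/3.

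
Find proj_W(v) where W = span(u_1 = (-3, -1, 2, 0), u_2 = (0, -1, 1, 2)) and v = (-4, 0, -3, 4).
proj_W(v) = (-21/25, -73/75, 94/75, 104/75)

Set up U = [u_1 | ... | u_2] ∈ R^(4×2). The projector onto W = col(U) is P = U (U^T U)^(-1) U^T.
Compute U^T U =
  [14, 3]
  [3, 6],
and U^T v = (6, 5).
Solve U^T U · c = U^T v for the coefficients: c = (7/25, 52/75). The projection is proj_W(v) = U c.
Check: (v - proj_W(v)) · u_1 = 0  (should be 0).
Check: (v - proj_W(v)) · u_2 = 0  (should be 0).
Result: proj_W(v) = (-21/25, -73/75, 94/75, 104/75).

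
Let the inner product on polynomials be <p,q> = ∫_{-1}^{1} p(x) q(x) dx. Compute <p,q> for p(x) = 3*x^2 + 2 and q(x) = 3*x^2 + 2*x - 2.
<p,q> = -22/5

Expand the product: p(x)·q(x) = 9*x^4 + 6*x^3 + 4*x - 4.
∫_{-1}^{1} of each monomial x^k gives [2/(k+1) if k even, 0 if k odd]. Integrating term-by-term (or equivalently evaluating the antiderivative F(x) = 9*x^5/5 + 3*x^4/2 + 2*x^2 - 4*x at the endpoints):
  F(1) − F(−1) = 13/10 − (57/10) = -22/5.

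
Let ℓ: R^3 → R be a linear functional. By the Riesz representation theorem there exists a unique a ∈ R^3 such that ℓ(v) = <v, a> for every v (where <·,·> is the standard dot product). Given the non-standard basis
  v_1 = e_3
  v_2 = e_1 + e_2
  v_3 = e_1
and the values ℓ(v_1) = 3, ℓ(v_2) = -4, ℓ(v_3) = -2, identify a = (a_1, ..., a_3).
a = (-2, -2, 3)

Write a = (a_1, ..., a_3) in the standard basis. For each basis vector v_i, ℓ(v_i) = <v_i, a> is a linear equation in the a_j's. Collect the n equations into a matrix system V a = ℓ, where row i of V is v_i (expressed in the standard basis). Since V is invertible (lower-triangular with 1s on the diagonal, up to permutation), solve by back-substitution:
  V =
[[0, 0, 1],
 [1, 1, 0],
 [1, 0, 0]]
  V a = (3, -4, -2)
Solving gives a = (-2, -2, 3).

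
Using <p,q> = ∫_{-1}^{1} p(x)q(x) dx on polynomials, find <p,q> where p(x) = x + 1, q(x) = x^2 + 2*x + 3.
<p,q> = 8

Expand the product: p(x)·q(x) = x^3 + 3*x^2 + 5*x + 3.
∫_{-1}^{1} of each monomial x^k gives [2/(k+1) if k even, 0 if k odd]. Integrating term-by-term (or equivalently evaluating the antiderivative F(x) = x^4/4 + x^3 + 5*x^2/2 + 3*x at the endpoints):
  F(1) − F(−1) = 27/4 − (-5/4) = 8.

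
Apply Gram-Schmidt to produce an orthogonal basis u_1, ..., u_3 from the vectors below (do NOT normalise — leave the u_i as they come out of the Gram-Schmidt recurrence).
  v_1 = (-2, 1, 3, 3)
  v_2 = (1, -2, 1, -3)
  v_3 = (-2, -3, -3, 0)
Orthogonal basis:
  u_1 = (-2, 1, 3, 3)
  u_2 = (3/23, -36/23, 53/23, -39/23)
  u_3 = (-653/245, -739/245, -348/245, 159/245)

Apply the Gram-Schmidt recurrence
  u_1 = v_1
  u_i = v_i − Σ_{j<i} ((v_i · u_j) / (u_j · u_j)) · u_j.

Step by step this gives:
  u_1 = (-2, 1, 3, 3)
  u_2 = (3/23, -36/23, 53/23, -39/23)
  u_3 = (-653/245, -739/245, -348/245, 159/245)

Orthogonality check:
  u_2 · u_1 = 0 (should be 0)
  u_3 · u_1 = 0 (should be 0)
  u_3 · u_2 = 0 (should be 0)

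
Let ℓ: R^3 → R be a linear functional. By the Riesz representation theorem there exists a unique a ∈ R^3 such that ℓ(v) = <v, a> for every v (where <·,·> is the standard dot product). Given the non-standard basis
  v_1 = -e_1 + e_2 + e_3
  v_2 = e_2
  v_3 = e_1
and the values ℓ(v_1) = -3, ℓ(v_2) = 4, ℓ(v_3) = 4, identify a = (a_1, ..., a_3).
a = (4, 4, -3)

Write a = (a_1, ..., a_3) in the standard basis. For each basis vector v_i, ℓ(v_i) = <v_i, a> is a linear equation in the a_j's. Collect the n equations into a matrix system V a = ℓ, where row i of V is v_i (expressed in the standard basis). Since V is invertible (lower-triangular with 1s on the diagonal, up to permutation), solve by back-substitution:
  V =
[[-1, 1, 1],
 [0, 1, 0],
 [1, 0, 0]]
  V a = (-3, 4, 4)
Solving gives a = (4, 4, -3).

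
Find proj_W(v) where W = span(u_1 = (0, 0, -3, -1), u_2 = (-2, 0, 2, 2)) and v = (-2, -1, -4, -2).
proj_W(v) = (-8/7, 0, -31/7, -5/7)

Set up U = [u_1 | ... | u_2] ∈ R^(4×2). The projector onto W = col(U) is P = U (U^T U)^(-1) U^T.
Compute U^T U =
  [10, -8]
  [-8, 12],
and U^T v = (14, -8).
Solve U^T U · c = U^T v for the coefficients: c = (13/7, 4/7). The projection is proj_W(v) = U c.
Check: (v - proj_W(v)) · u_1 = 0  (should be 0).
Check: (v - proj_W(v)) · u_2 = 0  (should be 0).
Result: proj_W(v) = (-8/7, 0, -31/7, -5/7).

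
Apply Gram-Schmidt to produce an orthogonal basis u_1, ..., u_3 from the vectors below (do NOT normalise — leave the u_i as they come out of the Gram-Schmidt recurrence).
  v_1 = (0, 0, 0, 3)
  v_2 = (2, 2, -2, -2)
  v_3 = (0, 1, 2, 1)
Orthogonal basis:
  u_1 = (0, 0, 0, 3)
  u_2 = (2, 2, -2, 0)
  u_3 = (1/3, 4/3, 5/3, 0)

Apply the Gram-Schmidt recurrence
  u_1 = v_1
  u_i = v_i − Σ_{j<i} ((v_i · u_j) / (u_j · u_j)) · u_j.

Step by step this gives:
  u_1 = (0, 0, 0, 3)
  u_2 = (2, 2, -2, 0)
  u_3 = (1/3, 4/3, 5/3, 0)

Orthogonality check:
  u_2 · u_1 = 0 (should be 0)
  u_3 · u_1 = 0 (should be 0)
  u_3 · u_2 = 0 (should be 0)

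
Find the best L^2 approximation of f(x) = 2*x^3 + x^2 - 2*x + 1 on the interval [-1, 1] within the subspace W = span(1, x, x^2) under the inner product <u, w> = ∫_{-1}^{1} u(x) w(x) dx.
g(x) = x^2 - 4*x/5 + 1

The best approximation g ∈ W is the orthogonal projection of f onto W. Writing g = a_0 + a_1 x + a_2 x^2, the coefficients solve the normal equations G · a = b where
  G_{ij} = <φ_i, φ_j> and b_i = <f, φ_i>, with φ_0 = 1, φ_1 = x, φ_2 = x^2.
G =
  [2, 0, 2/3]
  [0, 2/3, 0]
  [2/3, 0, 2/5],
b = (8/3, -8/15, 16/15).
Solving gives a_0 = 1, a_1 = -4/5, a_2 = 1, so
  g(x) = x^2 - 4*x/5 + 1.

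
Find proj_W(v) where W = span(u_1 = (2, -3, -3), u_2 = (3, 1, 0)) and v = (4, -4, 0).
proj_W(v) = (700/211, -412/211, -528/211)

Set up U = [u_1 | ... | u_2] ∈ R^(3×2). The projector onto W = col(U) is P = U (U^T U)^(-1) U^T.
Compute U^T U =
  [22, 3]
  [3, 10],
and U^T v = (20, 8).
Solve U^T U · c = U^T v for the coefficients: c = (176/211, 116/211). The projection is proj_W(v) = U c.
Check: (v - proj_W(v)) · u_1 = 0  (should be 0).
Check: (v - proj_W(v)) · u_2 = 0  (should be 0).
Result: proj_W(v) = (700/211, -412/211, -528/211).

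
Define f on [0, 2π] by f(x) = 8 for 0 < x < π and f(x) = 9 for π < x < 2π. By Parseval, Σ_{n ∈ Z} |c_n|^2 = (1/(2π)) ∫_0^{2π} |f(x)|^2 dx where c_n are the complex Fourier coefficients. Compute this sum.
Σ |c_n|^2 = 145/2

Parseval equates the L^2 energy of f (normalised by 1/(2π)) with the ℓ^2 sum of its Fourier coefficients: (1/(2π)) ∫_0^{2π} |f|^2 = Σ |c_n|^2.
Compute the left side: (1/(2π)) [∫_0^π 8^2 dx + ∫_π^{2π} 9^2 dx] = (1/(2π)) · (64π + 81π) = (64 + 81)/2 = 145/2.
So Σ_{n ∈ Z} |c_n|^2 = 145/2.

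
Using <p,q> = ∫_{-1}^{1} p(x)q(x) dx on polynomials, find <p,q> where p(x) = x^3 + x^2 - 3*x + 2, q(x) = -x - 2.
<p,q> = -116/15

Expand the product: p(x)·q(x) = -x^4 - 3*x^3 + x^2 + 4*x - 4.
∫_{-1}^{1} of each monomial x^k gives [2/(k+1) if k even, 0 if k odd]. Integrating term-by-term (or equivalently evaluating the antiderivative F(x) = -x^5/5 - 3*x^4/4 + x^3/3 + 2*x^2 - 4*x at the endpoints):
  F(1) − F(−1) = -157/60 − (307/60) = -116/15.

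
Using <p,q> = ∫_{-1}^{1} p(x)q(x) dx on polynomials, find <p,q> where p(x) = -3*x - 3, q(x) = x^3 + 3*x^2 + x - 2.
<p,q> = 14/5

Expand the product: p(x)·q(x) = -3*x^4 - 12*x^3 - 12*x^2 + 3*x + 6.
∫_{-1}^{1} of each monomial x^k gives [2/(k+1) if k even, 0 if k odd]. Integrating term-by-term (or equivalently evaluating the antiderivative F(x) = -3*x^5/5 - 3*x^4 - 4*x^3 + 3*x^2/2 + 6*x at the endpoints):
  F(1) − F(−1) = -1/10 − (-29/10) = 14/5.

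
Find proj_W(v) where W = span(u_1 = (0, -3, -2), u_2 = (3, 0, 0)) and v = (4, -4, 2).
proj_W(v) = (4, -24/13, -16/13)

Set up U = [u_1 | ... | u_2] ∈ R^(3×2). The projector onto W = col(U) is P = U (U^T U)^(-1) U^T.
Compute U^T U =
  [13, 0]
  [0, 9],
and U^T v = (8, 12).
Solve U^T U · c = U^T v for the coefficients: c = (8/13, 4/3). The projection is proj_W(v) = U c.
Check: (v - proj_W(v)) · u_1 = 0  (should be 0).
Check: (v - proj_W(v)) · u_2 = 0  (should be 0).
Result: proj_W(v) = (4, -24/13, -16/13).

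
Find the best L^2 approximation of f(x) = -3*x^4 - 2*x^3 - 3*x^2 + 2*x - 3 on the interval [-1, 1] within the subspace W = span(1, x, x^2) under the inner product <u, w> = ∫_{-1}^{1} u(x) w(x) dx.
g(x) = -39*x^2/7 + 4*x/5 - 96/35

The best approximation g ∈ W is the orthogonal projection of f onto W. Writing g = a_0 + a_1 x + a_2 x^2, the coefficients solve the normal equations G · a = b where
  G_{ij} = <φ_i, φ_j> and b_i = <f, φ_i>, with φ_0 = 1, φ_1 = x, φ_2 = x^2.
G =
  [2, 0, 2/3]
  [0, 2/3, 0]
  [2/3, 0, 2/5],
b = (-46/5, 8/15, -142/35).
Solving gives a_0 = -96/35, a_1 = 4/5, a_2 = -39/7, so
  g(x) = -39*x^2/7 + 4*x/5 - 96/35.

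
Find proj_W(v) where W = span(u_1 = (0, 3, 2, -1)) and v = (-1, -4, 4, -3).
proj_W(v) = (0, -3/14, -1/7, 1/14)

Set up U = [u_1 | ... | u_1] ∈ R^(4×1). The projector onto W = col(U) is P = U (U^T U)^(-1) U^T.
Compute U^T U =
  [14],
and U^T v = (-1).
Solve U^T U · c = U^T v for the coefficients: c = (-1/14). The projection is proj_W(v) = U c.
Check: (v - proj_W(v)) · u_1 = 0  (should be 0).
Result: proj_W(v) = (0, -3/14, -1/7, 1/14).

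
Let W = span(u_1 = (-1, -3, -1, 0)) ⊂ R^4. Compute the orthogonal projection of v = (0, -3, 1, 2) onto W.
proj_W(v) = (-8/11, -24/11, -8/11, 0)

Set up U = [u_1 | ... | u_1] ∈ R^(4×1). The projector onto W = col(U) is P = U (U^T U)^(-1) U^T.
Compute U^T U =
  [11],
and U^T v = (8).
Solve U^T U · c = U^T v for the coefficients: c = (8/11). The projection is proj_W(v) = U c.
Check: (v - proj_W(v)) · u_1 = 0  (should be 0).
Result: proj_W(v) = (-8/11, -24/11, -8/11, 0).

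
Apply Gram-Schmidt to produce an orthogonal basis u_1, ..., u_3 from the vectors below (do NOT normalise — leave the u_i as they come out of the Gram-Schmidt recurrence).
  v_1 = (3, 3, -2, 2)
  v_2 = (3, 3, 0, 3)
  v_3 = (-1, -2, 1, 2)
Orthogonal basis:
  u_1 = (3, 3, -2, 2)
  u_2 = (3/13, 3/13, 24/13, 15/13)
  u_3 = (-5/14, -19/14, -6/7, 12/7)

Apply the Gram-Schmidt recurrence
  u_1 = v_1
  u_i = v_i − Σ_{j<i} ((v_i · u_j) / (u_j · u_j)) · u_j.

Step by step this gives:
  u_1 = (3, 3, -2, 2)
  u_2 = (3/13, 3/13, 24/13, 15/13)
  u_3 = (-5/14, -19/14, -6/7, 12/7)

Orthogonality check:
  u_2 · u_1 = 0 (should be 0)
  u_3 · u_1 = 0 (should be 0)
  u_3 · u_2 = 0 (should be 0)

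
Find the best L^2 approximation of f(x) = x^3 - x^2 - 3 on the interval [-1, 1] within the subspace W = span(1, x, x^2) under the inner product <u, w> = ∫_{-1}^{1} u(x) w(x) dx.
g(x) = -x^2 + 3*x/5 - 3

The best approximation g ∈ W is the orthogonal projection of f onto W. Writing g = a_0 + a_1 x + a_2 x^2, the coefficients solve the normal equations G · a = b where
  G_{ij} = <φ_i, φ_j> and b_i = <f, φ_i>, with φ_0 = 1, φ_1 = x, φ_2 = x^2.
G =
  [2, 0, 2/3]
  [0, 2/3, 0]
  [2/3, 0, 2/5],
b = (-20/3, 2/5, -12/5).
Solving gives a_0 = -3, a_1 = 3/5, a_2 = -1, so
  g(x) = -x^2 + 3*x/5 - 3.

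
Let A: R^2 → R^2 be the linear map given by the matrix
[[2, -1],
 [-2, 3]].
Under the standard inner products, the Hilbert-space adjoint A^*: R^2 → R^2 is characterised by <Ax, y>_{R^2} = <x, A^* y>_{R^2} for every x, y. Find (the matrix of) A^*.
A^* = A^T =
[[2, -2],
 [-1, 3]]

For real matrices with standard dot products, the defining identity <Ax, y> = <x, A^* y> gives (Ax)^T y = x^T (A^*) y, i.e. x^T A^T y = x^T (A^*) y. Since this holds for all x, y, we must have A^* = A^T. Therefore
A^* =
[[2, -2],
 [-1, 3]].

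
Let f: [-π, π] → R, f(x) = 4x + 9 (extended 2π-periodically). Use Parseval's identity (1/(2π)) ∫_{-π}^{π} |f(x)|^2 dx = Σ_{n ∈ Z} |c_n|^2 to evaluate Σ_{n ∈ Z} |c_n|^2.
Σ |c_n|^2 = 16π^2/3 + 81

Expand and integrate term by term over [-π, π]:
  ∫ (4x)^2 dx = 16·(2π^3/3); ∫ 2·4·(9)·x dx = 0 (odd integrand); ∫ 9^2 dx = 81·2π.
So (1/(2π)) ∫_{-π}^{π} (4x + 9)^2 dx = 16π^2/3 + 81 = 16π^2/3 + 81.
Parseval ⇒ Σ |c_n|^2 = 16π^2/3 + 81.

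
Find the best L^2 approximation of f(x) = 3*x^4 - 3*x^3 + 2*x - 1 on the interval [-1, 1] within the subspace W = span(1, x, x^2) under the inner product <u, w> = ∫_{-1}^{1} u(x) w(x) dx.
g(x) = 18*x^2/7 + x/5 - 44/35

The best approximation g ∈ W is the orthogonal projection of f onto W. Writing g = a_0 + a_1 x + a_2 x^2, the coefficients solve the normal equations G · a = b where
  G_{ij} = <φ_i, φ_j> and b_i = <f, φ_i>, with φ_0 = 1, φ_1 = x, φ_2 = x^2.
G =
  [2, 0, 2/3]
  [0, 2/3, 0]
  [2/3, 0, 2/5],
b = (-4/5, 2/15, 4/21).
Solving gives a_0 = -44/35, a_1 = 1/5, a_2 = 18/7, so
  g(x) = 18*x^2/7 + x/5 - 44/35.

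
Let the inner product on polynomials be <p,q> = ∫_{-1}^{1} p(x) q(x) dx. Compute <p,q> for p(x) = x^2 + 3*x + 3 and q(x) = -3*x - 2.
<p,q> = -58/3

Expand the product: p(x)·q(x) = -3*x^3 - 11*x^2 - 15*x - 6.
∫_{-1}^{1} of each monomial x^k gives [2/(k+1) if k even, 0 if k odd]. Integrating term-by-term (or equivalently evaluating the antiderivative F(x) = -3*x^4/4 - 11*x^3/3 - 15*x^2/2 - 6*x at the endpoints):
  F(1) − F(−1) = -215/12 − (17/12) = -58/3.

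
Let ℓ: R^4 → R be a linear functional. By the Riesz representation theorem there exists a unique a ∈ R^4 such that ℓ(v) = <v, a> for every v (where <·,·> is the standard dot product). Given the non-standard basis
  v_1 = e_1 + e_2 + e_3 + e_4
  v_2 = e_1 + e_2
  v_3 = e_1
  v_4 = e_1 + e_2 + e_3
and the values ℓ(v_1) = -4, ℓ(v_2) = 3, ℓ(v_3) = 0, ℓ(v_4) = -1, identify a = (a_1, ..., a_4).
a = (0, 3, -4, -3)

Write a = (a_1, ..., a_4) in the standard basis. For each basis vector v_i, ℓ(v_i) = <v_i, a> is a linear equation in the a_j's. Collect the n equations into a matrix system V a = ℓ, where row i of V is v_i (expressed in the standard basis). Since V is invertible (lower-triangular with 1s on the diagonal, up to permutation), solve by back-substitution:
  V =
[[1, 1, 1, 1],
 [1, 1, 0, 0],
 [1, 0, 0, 0],
 [1, 1, 1, 0]]
  V a = (-4, 3, 0, -1)
Solving gives a = (0, 3, -4, -3).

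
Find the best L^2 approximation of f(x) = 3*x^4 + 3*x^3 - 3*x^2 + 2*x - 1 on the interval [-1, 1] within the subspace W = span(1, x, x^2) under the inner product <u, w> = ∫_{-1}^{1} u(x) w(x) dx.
g(x) = -3*x^2/7 + 19*x/5 - 44/35

The best approximation g ∈ W is the orthogonal projection of f onto W. Writing g = a_0 + a_1 x + a_2 x^2, the coefficients solve the normal equations G · a = b where
  G_{ij} = <φ_i, φ_j> and b_i = <f, φ_i>, with φ_0 = 1, φ_1 = x, φ_2 = x^2.
G =
  [2, 0, 2/3]
  [0, 2/3, 0]
  [2/3, 0, 2/5],
b = (-14/5, 38/15, -106/105).
Solving gives a_0 = -44/35, a_1 = 19/5, a_2 = -3/7, so
  g(x) = -3*x^2/7 + 19*x/5 - 44/35.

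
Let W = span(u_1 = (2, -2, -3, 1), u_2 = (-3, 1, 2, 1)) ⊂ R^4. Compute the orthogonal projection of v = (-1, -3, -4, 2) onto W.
proj_W(v) = (6/101, -258/101, -324/101, 318/101)

Set up U = [u_1 | ... | u_2] ∈ R^(4×2). The projector onto W = col(U) is P = U (U^T U)^(-1) U^T.
Compute U^T U =
  [18, -13]
  [-13, 15],
and U^T v = (18, -6).
Solve U^T U · c = U^T v for the coefficients: c = (192/101, 126/101). The projection is proj_W(v) = U c.
Check: (v - proj_W(v)) · u_1 = 0  (should be 0).
Check: (v - proj_W(v)) · u_2 = 0  (should be 0).
Result: proj_W(v) = (6/101, -258/101, -324/101, 318/101).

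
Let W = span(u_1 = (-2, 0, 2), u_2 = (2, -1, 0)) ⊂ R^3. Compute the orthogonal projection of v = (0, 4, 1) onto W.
proj_W(v) = (-3/2, 1, -1/2)

Set up U = [u_1 | ... | u_2] ∈ R^(3×2). The projector onto W = col(U) is P = U (U^T U)^(-1) U^T.
Compute U^T U =
  [8, -4]
  [-4, 5],
and U^T v = (2, -4).
Solve U^T U · c = U^T v for the coefficients: c = (-1/4, -1). The projection is proj_W(v) = U c.
Check: (v - proj_W(v)) · u_1 = 0  (should be 0).
Check: (v - proj_W(v)) · u_2 = 0  (should be 0).
Result: proj_W(v) = (-3/2, 1, -1/2).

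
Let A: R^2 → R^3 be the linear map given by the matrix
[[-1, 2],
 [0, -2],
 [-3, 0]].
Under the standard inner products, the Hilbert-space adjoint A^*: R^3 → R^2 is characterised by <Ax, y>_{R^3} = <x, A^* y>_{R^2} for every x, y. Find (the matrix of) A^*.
A^* = A^T =
[[-1, 0, -3],
 [2, -2, 0]]

For real matrices with standard dot products, the defining identity <Ax, y> = <x, A^* y> gives (Ax)^T y = x^T (A^*) y, i.e. x^T A^T y = x^T (A^*) y. Since this holds for all x, y, we must have A^* = A^T. Therefore
A^* =
[[-1, 0, -3],
 [2, -2, 0]].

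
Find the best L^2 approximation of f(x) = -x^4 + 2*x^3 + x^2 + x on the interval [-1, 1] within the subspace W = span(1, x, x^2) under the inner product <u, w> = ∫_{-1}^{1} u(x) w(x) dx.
g(x) = x^2/7 + 11*x/5 + 3/35

The best approximation g ∈ W is the orthogonal projection of f onto W. Writing g = a_0 + a_1 x + a_2 x^2, the coefficients solve the normal equations G · a = b where
  G_{ij} = <φ_i, φ_j> and b_i = <f, φ_i>, with φ_0 = 1, φ_1 = x, φ_2 = x^2.
G =
  [2, 0, 2/3]
  [0, 2/3, 0]
  [2/3, 0, 2/5],
b = (4/15, 22/15, 4/35).
Solving gives a_0 = 3/35, a_1 = 11/5, a_2 = 1/7, so
  g(x) = x^2/7 + 11*x/5 + 3/35.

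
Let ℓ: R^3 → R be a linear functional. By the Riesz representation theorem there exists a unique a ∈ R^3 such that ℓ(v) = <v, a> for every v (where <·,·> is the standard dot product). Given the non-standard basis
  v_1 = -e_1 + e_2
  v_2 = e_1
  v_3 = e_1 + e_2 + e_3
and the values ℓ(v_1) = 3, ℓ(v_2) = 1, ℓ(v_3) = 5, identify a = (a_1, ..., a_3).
a = (1, 4, 0)

Write a = (a_1, ..., a_3) in the standard basis. For each basis vector v_i, ℓ(v_i) = <v_i, a> is a linear equation in the a_j's. Collect the n equations into a matrix system V a = ℓ, where row i of V is v_i (expressed in the standard basis). Since V is invertible (lower-triangular with 1s on the diagonal, up to permutation), solve by back-substitution:
  V =
[[-1, 1, 0],
 [1, 0, 0],
 [1, 1, 1]]
  V a = (3, 1, 5)
Solving gives a = (1, 4, 0).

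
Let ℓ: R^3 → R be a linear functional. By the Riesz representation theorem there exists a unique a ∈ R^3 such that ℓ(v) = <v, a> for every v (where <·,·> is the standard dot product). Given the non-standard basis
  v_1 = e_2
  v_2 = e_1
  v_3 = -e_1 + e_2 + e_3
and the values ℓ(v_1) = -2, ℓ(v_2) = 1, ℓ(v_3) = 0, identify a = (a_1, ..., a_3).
a = (1, -2, 3)

Write a = (a_1, ..., a_3) in the standard basis. For each basis vector v_i, ℓ(v_i) = <v_i, a> is a linear equation in the a_j's. Collect the n equations into a matrix system V a = ℓ, where row i of V is v_i (expressed in the standard basis). Since V is invertible (lower-triangular with 1s on the diagonal, up to permutation), solve by back-substitution:
  V =
[[0, 1, 0],
 [1, 0, 0],
 [-1, 1, 1]]
  V a = (-2, 1, 0)
Solving gives a = (1, -2, 3).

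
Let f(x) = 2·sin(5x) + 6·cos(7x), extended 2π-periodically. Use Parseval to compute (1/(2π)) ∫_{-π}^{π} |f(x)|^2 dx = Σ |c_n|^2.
Σ |c_n|^2 = 20

Expand |f|^2 and use orthogonality of {sin(nx), cos(mx)} on [-π, π]:
  ∫_{-π}^{π} sin(nx)^2 dx = π, ∫ cos(mx)^2 dx = π, and cross terms integrate to 0.
So ∫_{-π}^{π} f(x)^2 dx = 2^2 · π + 6^2 · π = (4 + 36)π.
Divide by 2π: (4 + 36)/2 = 20.
By Parseval, this equals Σ |c_n|^2.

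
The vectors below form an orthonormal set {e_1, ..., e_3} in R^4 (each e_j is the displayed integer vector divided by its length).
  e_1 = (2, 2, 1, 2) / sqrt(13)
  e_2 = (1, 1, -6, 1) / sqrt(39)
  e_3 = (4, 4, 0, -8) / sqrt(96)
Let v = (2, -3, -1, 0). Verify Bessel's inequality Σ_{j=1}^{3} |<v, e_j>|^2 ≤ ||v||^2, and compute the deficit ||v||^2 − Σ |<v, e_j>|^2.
Σ |<v, e_j>|^2 = 3/2; ||v||^2 = 14; deficit = 25/2

Write each e_j = u_j / sqrt(<u_j, u_j>) where u_j is the displayed integer vector. Then <v, e_j> = <v, u_j> / sqrt(<u_j, u_j>), so |<v, e_j>|^2 = <v, u_j>^2 / <u_j, u_j>.
Coefficients: <v, e_1> = -3/sqrt(13), <v, e_2> = 5/sqrt(39), <v, e_3> = -4/sqrt(96).
Square and sum: Σ |<v, e_j>|^2 = 3/2.
Compute ||v||^2 = v·v = 14.
Deficit = 14 − 3/2 = 25/2 ≥ 0, confirming Bessel's inequality. (The deficit equals ||v − Σ <v,e_j> e_j||^2, the squared distance from v to span{e_j}.)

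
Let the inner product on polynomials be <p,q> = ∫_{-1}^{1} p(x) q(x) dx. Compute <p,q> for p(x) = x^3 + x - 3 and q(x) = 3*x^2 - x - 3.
<p,q> = 164/15

Expand the product: p(x)·q(x) = 3*x^5 - x^4 - 10*x^2 + 9.
∫_{-1}^{1} of each monomial x^k gives [2/(k+1) if k even, 0 if k odd]. Integrating term-by-term (or equivalently evaluating the antiderivative F(x) = x^6/2 - x^5/5 - 10*x^3/3 + 9*x at the endpoints):
  F(1) − F(−1) = 179/30 − (-149/30) = 164/15.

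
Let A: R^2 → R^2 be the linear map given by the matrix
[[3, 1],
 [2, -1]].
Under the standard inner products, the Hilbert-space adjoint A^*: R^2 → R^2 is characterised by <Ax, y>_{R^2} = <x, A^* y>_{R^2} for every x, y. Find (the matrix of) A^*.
A^* = A^T =
[[3, 2],
 [1, -1]]

For real matrices with standard dot products, the defining identity <Ax, y> = <x, A^* y> gives (Ax)^T y = x^T (A^*) y, i.e. x^T A^T y = x^T (A^*) y. Since this holds for all x, y, we must have A^* = A^T. Therefore
A^* =
[[3, 2],
 [1, -1]].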